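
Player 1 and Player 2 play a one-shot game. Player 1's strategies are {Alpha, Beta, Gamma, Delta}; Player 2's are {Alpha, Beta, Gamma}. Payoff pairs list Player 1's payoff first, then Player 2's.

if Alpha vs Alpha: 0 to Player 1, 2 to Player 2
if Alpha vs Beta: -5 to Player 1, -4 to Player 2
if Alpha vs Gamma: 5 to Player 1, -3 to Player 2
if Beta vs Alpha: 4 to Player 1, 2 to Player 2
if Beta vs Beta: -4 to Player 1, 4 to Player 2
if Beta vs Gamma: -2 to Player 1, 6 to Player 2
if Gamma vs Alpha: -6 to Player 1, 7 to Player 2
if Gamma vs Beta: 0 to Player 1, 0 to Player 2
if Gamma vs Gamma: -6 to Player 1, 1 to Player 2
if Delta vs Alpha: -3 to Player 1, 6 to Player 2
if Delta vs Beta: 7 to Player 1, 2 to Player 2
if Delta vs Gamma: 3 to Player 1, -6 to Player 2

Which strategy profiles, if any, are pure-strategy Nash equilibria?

Check mutual best responses: a cell is a NE iff neither player can gain by unilaterally deviating.
Player 1's best responses — vs Alpha: Beta (payoff 4); vs Beta: Delta (payoff 7); vs Gamma: Alpha (payoff 5).
Player 2's best responses — vs Alpha: Alpha (payoff 2); vs Beta: Gamma (payoff 6); vs Gamma: Alpha (payoff 7); vs Delta: Alpha (payoff 6).
No cell has both players best-responding. For instance, Player 1's best reply to Alpha is Beta, but against Beta Player 2 prefers Gamma over Alpha.

There is no pure-strategy Nash equilibrium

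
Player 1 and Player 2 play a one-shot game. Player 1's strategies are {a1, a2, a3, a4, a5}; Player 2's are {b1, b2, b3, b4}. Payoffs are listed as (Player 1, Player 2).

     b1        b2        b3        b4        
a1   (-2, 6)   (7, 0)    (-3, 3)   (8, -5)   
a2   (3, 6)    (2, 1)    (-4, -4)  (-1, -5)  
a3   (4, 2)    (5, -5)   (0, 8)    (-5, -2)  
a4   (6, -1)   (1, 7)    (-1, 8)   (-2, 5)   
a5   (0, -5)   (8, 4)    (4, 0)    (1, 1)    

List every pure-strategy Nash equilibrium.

Find each player's best response to every opponent strategy; NE are the intersections.
Player 1's best responses — vs b1: a4 (payoff 6); vs b2: a5 (payoff 8); vs b3: a5 (payoff 4); vs b4: a1 (payoff 8).
Player 2's best responses — vs a1: b1 (payoff 6); vs a2: b1 (payoff 6); vs a3: b3 (payoff 8); vs a4: b3 (payoff 8); vs a5: b2 (payoff 4).
The only mutual best response is (a5, b2); neither player gains by switching there.

(a5, b2)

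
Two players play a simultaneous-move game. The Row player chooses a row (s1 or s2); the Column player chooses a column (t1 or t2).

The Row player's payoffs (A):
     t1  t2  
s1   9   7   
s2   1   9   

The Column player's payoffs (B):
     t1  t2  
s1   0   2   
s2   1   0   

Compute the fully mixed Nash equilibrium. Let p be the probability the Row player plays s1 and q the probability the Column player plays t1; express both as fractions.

p = 1/3, q = 1/5

Each player's mixing probability is pinned down by making the *other* player indifferent.
The Column player indifferent between t1 and t2: p·0 + (1−p)·1 = p·2 + (1−p)·0 ⟹ 1 + (-1)p = 0 + 2p ⟹ p = 1/3.
The Row player indifferent between s1 and s2: q·9 + (1−q)·7 = q·1 + (1−q)·9 ⟹ 7 + 2q = 9 + (-8)q ⟹ q = 1/5.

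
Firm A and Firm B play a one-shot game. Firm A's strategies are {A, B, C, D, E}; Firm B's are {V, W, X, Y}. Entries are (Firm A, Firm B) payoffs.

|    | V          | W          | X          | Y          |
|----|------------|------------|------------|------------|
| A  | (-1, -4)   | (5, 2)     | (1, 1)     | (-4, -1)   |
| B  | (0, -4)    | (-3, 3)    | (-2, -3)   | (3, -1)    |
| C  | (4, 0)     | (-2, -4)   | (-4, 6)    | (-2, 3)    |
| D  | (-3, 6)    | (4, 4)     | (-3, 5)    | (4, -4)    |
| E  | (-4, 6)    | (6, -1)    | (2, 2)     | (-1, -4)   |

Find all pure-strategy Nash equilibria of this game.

Check mutual best responses: a cell is a NE iff neither player can gain by unilaterally deviating.
Firm A's best responses — vs V: C (payoff 4); vs W: E (payoff 6); vs X: E (payoff 2); vs Y: D (payoff 4).
Firm B's best responses — vs A: W (payoff 2); vs B: W (payoff 3); vs C: X (payoff 6); vs D: V (payoff 6); vs E: V (payoff 6).
No cell has both players best-responding. For instance, Firm A's best reply to V is C, but against C Firm B prefers X over V.

There is no pure-strategy Nash equilibrium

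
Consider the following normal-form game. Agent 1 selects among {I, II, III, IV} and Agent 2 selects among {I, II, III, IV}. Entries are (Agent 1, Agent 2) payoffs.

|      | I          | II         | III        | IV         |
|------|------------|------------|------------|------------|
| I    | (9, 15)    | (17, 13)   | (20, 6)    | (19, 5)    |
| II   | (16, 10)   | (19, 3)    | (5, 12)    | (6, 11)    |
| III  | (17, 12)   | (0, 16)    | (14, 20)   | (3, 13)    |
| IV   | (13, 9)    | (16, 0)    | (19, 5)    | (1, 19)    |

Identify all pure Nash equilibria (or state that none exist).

No pure-strategy Nash equilibrium

Check mutual best responses: a cell is a NE iff neither player can gain by unilaterally deviating.
Agent 1's best responses — vs I: III (payoff 17); vs II: II (payoff 19); vs III: I (payoff 20); vs IV: I (payoff 19).
Agent 2's best responses — vs I: I (payoff 15); vs II: III (payoff 12); vs III: III (payoff 20); vs IV: IV (payoff 19).
No cell has both players best-responding. For instance, Agent 1's best reply to IV is I, but against I Agent 2 prefers I over IV.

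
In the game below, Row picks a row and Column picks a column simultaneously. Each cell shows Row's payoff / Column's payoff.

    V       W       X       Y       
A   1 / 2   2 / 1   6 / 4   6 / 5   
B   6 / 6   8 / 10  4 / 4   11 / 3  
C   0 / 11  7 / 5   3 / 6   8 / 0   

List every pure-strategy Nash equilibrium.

(B, W)

Find each player's best response to every opponent strategy; NE are the intersections.
Row's best responses — vs V: B (payoff 6); vs W: B (payoff 8); vs X: A (payoff 6); vs Y: B (payoff 11).
Column's best responses — vs A: Y (payoff 5); vs B: W (payoff 10); vs C: V (payoff 11).
The only mutual best response is (B, W); neither player gains by switching there.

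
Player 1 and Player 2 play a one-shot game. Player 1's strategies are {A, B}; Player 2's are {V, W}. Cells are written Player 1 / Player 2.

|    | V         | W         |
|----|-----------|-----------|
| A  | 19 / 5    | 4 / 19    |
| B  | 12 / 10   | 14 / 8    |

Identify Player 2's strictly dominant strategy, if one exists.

Check whether one of Player 2's strategies beats all alternatives regardless of what the opponent does.
V is not dominant: against A, W gives 19 > 5.
W is not dominant: against B, V gives 10 > 8.
No single strategy is best against every opponent action.

No strictly dominant strategy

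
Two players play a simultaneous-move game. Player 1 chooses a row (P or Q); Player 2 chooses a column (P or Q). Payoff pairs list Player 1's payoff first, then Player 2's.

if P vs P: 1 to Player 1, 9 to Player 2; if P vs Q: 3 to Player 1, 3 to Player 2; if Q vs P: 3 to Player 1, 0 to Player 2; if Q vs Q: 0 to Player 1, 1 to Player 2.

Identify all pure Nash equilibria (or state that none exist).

There is no pure-strategy Nash equilibrium

Find each player's best response to every opponent strategy; NE are the intersections.
Player 1's best responses — vs P: Q (payoff 3); vs Q: P (payoff 3).
Player 2's best responses — vs P: P (payoff 9); vs Q: Q (payoff 1).
No cell has both players best-responding. For instance, Player 1's best reply to P is Q, but against Q Player 2 prefers Q over P.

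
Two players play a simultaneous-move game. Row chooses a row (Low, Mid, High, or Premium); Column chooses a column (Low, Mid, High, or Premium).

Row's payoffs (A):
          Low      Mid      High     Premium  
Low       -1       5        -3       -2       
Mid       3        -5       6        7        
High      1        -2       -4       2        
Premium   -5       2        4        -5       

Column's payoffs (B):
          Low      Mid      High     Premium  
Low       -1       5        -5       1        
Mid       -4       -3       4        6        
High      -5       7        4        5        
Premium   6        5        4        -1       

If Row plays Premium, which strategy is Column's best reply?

With Row fixed at Premium, Column's payoffs are: Low → 6, Mid → 5, High → 4, Premium → -1.
The maximum is 6, achieved by Low.

Low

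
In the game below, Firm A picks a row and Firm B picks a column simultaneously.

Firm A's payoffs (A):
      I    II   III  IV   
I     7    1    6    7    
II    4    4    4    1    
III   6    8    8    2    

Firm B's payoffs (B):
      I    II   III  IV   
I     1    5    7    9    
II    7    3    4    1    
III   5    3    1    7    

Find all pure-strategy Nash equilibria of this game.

(I, IV)

A profile is a Nash equilibrium when each player is best-responding to the other.
Firm A's best responses — vs I: I (payoff 7); vs II: III (payoff 8); vs III: III (payoff 8); vs IV: I (payoff 7).
Firm B's best responses — vs I: IV (payoff 9); vs II: I (payoff 7); vs III: IV (payoff 7).
The only mutual best response is (I, IV); neither player gains by switching there.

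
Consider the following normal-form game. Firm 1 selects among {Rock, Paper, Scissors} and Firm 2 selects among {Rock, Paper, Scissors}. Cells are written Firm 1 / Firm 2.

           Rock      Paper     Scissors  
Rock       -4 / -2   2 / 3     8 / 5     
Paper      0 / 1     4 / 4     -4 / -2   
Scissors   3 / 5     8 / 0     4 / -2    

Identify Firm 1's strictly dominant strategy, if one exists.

A strategy is strictly dominant if it gives Firm 1 a strictly higher payoff than every other strategy, against every choice by the opponent.
Rock is not dominant: against Rock, Paper gives 0 > -4.
Paper is not dominant: against Rock, Scissors gives 3 > 0.
Scissors is not dominant: against Scissors, Rock gives 8 > 4.
No single strategy is best against every opponent action.

No strictly dominant strategy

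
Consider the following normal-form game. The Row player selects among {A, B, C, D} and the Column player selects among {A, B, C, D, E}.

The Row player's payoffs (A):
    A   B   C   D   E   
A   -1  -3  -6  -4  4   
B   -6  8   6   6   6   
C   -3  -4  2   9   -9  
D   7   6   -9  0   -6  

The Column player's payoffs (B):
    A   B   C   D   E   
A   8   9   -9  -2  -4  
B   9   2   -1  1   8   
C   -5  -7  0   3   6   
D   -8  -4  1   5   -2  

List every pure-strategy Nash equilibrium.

Find each player's best response to every opponent strategy; NE are the intersections.
The Row player's best responses — vs A: D (payoff 7); vs B: B (payoff 8); vs C: B (payoff 6); vs D: C (payoff 9); vs E: B (payoff 6).
The Column player's best responses — vs A: B (payoff 9); vs B: A (payoff 9); vs C: E (payoff 6); vs D: D (payoff 5).
No cell has both players best-responding. For instance, the Row player's best reply to C is B, but against B the Column player prefers A over C.

No pure-strategy Nash equilibrium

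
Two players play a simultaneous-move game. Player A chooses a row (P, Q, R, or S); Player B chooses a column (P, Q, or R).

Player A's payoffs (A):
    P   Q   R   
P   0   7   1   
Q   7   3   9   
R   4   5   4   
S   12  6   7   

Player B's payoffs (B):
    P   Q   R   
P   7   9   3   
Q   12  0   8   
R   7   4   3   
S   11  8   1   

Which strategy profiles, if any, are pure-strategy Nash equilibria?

Check mutual best responses: a cell is a NE iff neither player can gain by unilaterally deviating.
Player A's best responses — vs P: S (payoff 12); vs Q: P (payoff 7); vs R: Q (payoff 9).
Player B's best responses — vs P: Q (payoff 9); vs Q: P (payoff 12); vs R: P (payoff 7); vs S: P (payoff 11).
Mutual best responses occur at (P, Q) and (S, P); at each, neither player gains by switching.

(P, Q) and (S, P)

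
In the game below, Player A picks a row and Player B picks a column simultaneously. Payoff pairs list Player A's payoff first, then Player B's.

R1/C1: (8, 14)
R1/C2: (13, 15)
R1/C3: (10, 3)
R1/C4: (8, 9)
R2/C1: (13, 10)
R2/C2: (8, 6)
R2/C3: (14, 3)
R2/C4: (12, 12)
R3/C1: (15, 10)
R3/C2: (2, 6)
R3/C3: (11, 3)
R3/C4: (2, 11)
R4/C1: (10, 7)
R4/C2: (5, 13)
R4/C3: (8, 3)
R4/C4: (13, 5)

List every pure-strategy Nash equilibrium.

Find each player's best response to every opponent strategy; NE are the intersections.
Player A's best responses — vs C1: R3 (payoff 15); vs C2: R1 (payoff 13); vs C3: R2 (payoff 14); vs C4: R4 (payoff 13).
Player B's best responses — vs R1: C2 (payoff 15); vs R2: C4 (payoff 12); vs R3: C4 (payoff 11); vs R4: C2 (payoff 13).
The only mutual best response is (R1, C2); neither player gains by switching there.

(R1, C2)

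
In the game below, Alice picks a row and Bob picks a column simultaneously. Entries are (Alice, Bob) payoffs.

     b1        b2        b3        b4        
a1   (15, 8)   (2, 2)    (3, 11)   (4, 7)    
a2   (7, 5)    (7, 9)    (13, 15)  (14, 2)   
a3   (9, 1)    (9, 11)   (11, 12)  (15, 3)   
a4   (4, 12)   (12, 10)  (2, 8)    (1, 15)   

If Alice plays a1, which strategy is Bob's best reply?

b3

With Alice fixed at a1, Bob's payoffs are: b1 → 8, b2 → 2, b3 → 11, b4 → 7.
The maximum is 11, achieved by b3.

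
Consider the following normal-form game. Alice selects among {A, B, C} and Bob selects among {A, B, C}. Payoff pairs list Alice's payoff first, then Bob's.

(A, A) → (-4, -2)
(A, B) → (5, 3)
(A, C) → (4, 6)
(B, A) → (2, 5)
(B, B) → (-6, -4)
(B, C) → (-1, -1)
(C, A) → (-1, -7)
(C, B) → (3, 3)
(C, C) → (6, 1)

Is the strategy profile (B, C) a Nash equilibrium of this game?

No

Holding Bob at C: Alice gets -1 from B but could get 6 by switching to C. Alice has a profitable deviation.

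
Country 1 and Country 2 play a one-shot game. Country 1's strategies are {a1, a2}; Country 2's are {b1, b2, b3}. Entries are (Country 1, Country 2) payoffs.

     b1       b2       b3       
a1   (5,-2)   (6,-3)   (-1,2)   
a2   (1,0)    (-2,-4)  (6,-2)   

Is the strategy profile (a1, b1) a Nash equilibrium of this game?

Holding Country 2 at b1: Country 1 gets 5 from a1, versus 1 from a2. No profitable deviation for Country 1.
Holding Country 1 at a1: Country 2 gets -2 from b1 but could get 2 by switching to b3. Country 2 has a profitable deviation.

No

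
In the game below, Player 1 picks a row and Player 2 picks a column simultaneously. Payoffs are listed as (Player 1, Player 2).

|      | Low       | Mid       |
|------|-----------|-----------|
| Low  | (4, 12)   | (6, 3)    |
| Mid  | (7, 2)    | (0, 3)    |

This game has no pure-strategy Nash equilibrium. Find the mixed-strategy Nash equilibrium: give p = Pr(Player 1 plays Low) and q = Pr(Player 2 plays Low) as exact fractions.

p = 1/10, q = 2/3

In a mixed NE each player is indifferent between their pure strategies, so the opponent's mix sets the indifference.
Player 2 indifferent between Low and Mid: p·12 + (1−p)·2 = p·3 + (1−p)·3 ⟹ 2 + 10p = 3 + 0p ⟹ p = 1/10.
Player 1 indifferent between Low and Mid: q·4 + (1−q)·6 = q·7 + (1−q)·0 ⟹ 6 + (-2)q = 0 + 7q ⟹ q = 2/3.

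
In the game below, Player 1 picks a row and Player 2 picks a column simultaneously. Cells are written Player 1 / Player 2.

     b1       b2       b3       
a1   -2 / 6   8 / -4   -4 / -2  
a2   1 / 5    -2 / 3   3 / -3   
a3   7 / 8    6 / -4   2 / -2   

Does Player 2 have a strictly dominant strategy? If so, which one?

Check whether one of Player 2's strategies beats all alternatives regardless of what the opponent does.
b1 strictly dominates: vs a1: 6 > each of {-4, -2}; vs a2: 5 > each of {3, -3}; vs a3: 8 > each of {-4, -2}.

b1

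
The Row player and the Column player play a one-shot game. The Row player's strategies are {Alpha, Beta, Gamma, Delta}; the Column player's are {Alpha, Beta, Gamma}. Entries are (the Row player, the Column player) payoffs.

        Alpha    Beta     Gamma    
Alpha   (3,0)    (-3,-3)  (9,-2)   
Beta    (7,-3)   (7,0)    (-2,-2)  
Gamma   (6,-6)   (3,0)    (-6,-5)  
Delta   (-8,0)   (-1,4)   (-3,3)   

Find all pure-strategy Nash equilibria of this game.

Check mutual best responses: a cell is a NE iff neither player can gain by unilaterally deviating.
The Row player's best responses — vs Alpha: Beta (payoff 7); vs Beta: Beta (payoff 7); vs Gamma: Alpha (payoff 9).
The Column player's best responses — vs Alpha: Alpha (payoff 0); vs Beta: Beta (payoff 0); vs Gamma: Beta (payoff 0); vs Delta: Beta (payoff 4).
The only mutual best response is (Beta, Beta); neither player gains by switching there.

(Beta, Beta)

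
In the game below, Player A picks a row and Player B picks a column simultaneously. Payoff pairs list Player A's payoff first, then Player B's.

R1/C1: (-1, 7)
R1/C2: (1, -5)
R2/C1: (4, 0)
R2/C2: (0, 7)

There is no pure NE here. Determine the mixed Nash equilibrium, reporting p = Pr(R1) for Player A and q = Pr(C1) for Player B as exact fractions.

In a mixed NE each player is indifferent between their pure strategies, so the opponent's mix sets the indifference.
Player B indifferent between C1 and C2: p·7 + (1−p)·0 = p·(-5) + (1−p)·7 ⟹ 0 + 7p = 7 + (-12)p ⟹ p = 7/19.
Player A indifferent between R1 and R2: q·(-1) + (1−q)·1 = q·4 + (1−q)·0 ⟹ 1 + (-2)q = 0 + 4q ⟹ q = 1/6.

p = 7/19, q = 1/6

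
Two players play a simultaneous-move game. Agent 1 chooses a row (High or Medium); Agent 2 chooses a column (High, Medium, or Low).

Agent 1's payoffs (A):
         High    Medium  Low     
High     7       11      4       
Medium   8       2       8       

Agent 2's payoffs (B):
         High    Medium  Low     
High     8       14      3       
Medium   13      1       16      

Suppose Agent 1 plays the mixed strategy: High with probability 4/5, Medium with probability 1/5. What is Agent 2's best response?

Medium

Compute Agent 2's expected payoff from each pure strategy against the given mix.
High: (4/5)·8 + (1/5)·13 = 9
Medium: (4/5)·14 + (1/5)·1 = 57/5
Low: (4/5)·3 + (1/5)·16 = 28/5
Highest expected payoff is 57/5, from Medium.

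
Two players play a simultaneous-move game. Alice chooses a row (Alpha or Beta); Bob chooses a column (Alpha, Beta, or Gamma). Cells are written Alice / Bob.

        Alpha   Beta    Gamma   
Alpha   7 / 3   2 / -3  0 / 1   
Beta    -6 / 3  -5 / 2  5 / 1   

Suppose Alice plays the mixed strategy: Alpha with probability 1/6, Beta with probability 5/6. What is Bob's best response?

Bob's best reply maximizes expected payoff against the mix.
Alpha: (1/6)·3 + (5/6)·3 = 3
Beta: (1/6)·(-3) + (5/6)·2 = 7/6
Gamma: (1/6)·1 + (5/6)·1 = 1
Highest expected payoff is 3, from Alpha.

Alpha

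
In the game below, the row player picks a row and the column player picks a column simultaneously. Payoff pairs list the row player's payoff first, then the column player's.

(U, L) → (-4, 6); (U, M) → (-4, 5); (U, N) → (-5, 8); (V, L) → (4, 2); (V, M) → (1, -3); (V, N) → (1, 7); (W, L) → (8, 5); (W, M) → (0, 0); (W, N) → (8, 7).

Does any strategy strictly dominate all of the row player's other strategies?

Check whether one of the row player's strategies beats all alternatives regardless of what the opponent does.
U is not dominant: against L, V gives 4 > -4.
V is not dominant: against L, W gives 8 > 4.
W is not dominant: against M, V gives 1 > 0.
No single strategy is best against every opponent action.

None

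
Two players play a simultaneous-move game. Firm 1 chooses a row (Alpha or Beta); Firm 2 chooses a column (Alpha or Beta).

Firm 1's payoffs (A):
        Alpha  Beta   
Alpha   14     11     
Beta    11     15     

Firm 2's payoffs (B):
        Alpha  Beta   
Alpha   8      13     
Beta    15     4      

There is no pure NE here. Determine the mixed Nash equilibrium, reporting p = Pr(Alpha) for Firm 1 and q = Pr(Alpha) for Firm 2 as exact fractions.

In a mixed NE each player is indifferent between their pure strategies, so the opponent's mix sets the indifference.
Firm 2 indifferent between Alpha and Beta: p·8 + (1−p)·15 = p·13 + (1−p)·4 ⟹ 15 + (-7)p = 4 + 9p ⟹ p = 11/16.
Firm 1 indifferent between Alpha and Beta: q·14 + (1−q)·11 = q·11 + (1−q)·15 ⟹ 11 + 3q = 15 + (-4)q ⟹ q = 4/7.

p = 11/16, q = 4/7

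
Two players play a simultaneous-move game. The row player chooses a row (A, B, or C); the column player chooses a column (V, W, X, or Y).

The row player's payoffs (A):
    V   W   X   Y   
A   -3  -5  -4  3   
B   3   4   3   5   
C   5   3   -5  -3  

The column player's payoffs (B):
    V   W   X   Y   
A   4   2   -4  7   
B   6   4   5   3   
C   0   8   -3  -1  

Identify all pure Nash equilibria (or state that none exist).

Check mutual best responses: a cell is a NE iff neither player can gain by unilaterally deviating.
The row player's best responses — vs V: C (payoff 5); vs W: B (payoff 4); vs X: B (payoff 3); vs Y: B (payoff 5).
The column player's best responses — vs A: Y (payoff 7); vs B: V (payoff 6); vs C: W (payoff 8).
No cell has both players best-responding. For instance, the row player's best reply to Y is B, but against B the column player prefers V over Y.

None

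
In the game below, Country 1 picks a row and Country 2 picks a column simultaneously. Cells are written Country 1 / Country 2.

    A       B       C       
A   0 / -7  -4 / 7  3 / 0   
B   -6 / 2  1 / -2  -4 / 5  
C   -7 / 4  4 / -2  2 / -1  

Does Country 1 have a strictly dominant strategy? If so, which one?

A strategy is strictly dominant if it gives Country 1 a strictly higher payoff than every other strategy, against every choice by the opponent.
A is not dominant: against B, B gives 1 > -4.
B is not dominant: against A, A gives 0 > -6.
C is not dominant: against A, A gives 0 > -7.
No single strategy is best against every opponent action.

No strictly dominant strategy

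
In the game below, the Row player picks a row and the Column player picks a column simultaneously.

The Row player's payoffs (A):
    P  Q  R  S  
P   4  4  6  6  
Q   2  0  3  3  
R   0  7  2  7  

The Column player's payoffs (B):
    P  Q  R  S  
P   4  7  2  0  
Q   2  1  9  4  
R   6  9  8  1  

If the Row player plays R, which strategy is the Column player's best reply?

Q

With the Row player fixed at R, the Column player's payoffs are: P → 6, Q → 9, R → 8, S → 1.
The maximum is 9, achieved by Q.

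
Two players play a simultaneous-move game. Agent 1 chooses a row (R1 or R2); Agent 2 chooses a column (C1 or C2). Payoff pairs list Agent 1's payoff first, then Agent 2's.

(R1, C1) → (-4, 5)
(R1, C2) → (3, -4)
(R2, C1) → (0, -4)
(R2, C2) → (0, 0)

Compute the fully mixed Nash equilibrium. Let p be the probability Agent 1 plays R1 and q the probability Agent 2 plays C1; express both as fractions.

In a mixed NE each player is indifferent between their pure strategies, so the opponent's mix sets the indifference.
Agent 2 indifferent between C1 and C2: p·5 + (1−p)·(-4) = p·(-4) + (1−p)·0 ⟹ (-4) + 9p = 0 + (-4)p ⟹ p = 4/13.
Agent 1 indifferent between R1 and R2: q·(-4) + (1−q)·3 = q·0 + (1−q)·0 ⟹ 3 + (-7)q = 0 + 0q ⟹ q = 3/7.

p = 4/13, q = 3/7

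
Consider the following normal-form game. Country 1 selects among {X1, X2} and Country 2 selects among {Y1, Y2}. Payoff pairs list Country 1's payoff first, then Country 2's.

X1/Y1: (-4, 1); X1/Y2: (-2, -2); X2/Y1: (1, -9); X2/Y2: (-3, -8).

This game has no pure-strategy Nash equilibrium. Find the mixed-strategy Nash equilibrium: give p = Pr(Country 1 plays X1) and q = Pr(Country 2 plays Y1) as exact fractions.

p = 1/4, q = 1/6

In a mixed NE each player is indifferent between their pure strategies, so the opponent's mix sets the indifference.
Country 2 indifferent between Y1 and Y2: p·1 + (1−p)·(-9) = p·(-2) + (1−p)·(-8) ⟹ (-9) + 10p = (-8) + 6p ⟹ p = 1/4.
Country 1 indifferent between X1 and X2: q·(-4) + (1−q)·(-2) = q·1 + (1−q)·(-3) ⟹ (-2) + (-2)q = (-3) + 4q ⟹ q = 1/6.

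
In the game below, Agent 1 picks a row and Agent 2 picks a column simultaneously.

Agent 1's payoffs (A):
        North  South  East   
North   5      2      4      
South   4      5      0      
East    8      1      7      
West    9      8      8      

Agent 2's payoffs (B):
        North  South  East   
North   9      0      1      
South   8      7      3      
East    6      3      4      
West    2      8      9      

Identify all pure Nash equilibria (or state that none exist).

(West, East)

A profile is a Nash equilibrium when each player is best-responding to the other.
Agent 1's best responses — vs North: West (payoff 9); vs South: West (payoff 8); vs East: West (payoff 8).
Agent 2's best responses — vs North: North (payoff 9); vs South: North (payoff 8); vs East: North (payoff 6); vs West: East (payoff 9).
The only mutual best response is (West, East); neither player gains by switching there.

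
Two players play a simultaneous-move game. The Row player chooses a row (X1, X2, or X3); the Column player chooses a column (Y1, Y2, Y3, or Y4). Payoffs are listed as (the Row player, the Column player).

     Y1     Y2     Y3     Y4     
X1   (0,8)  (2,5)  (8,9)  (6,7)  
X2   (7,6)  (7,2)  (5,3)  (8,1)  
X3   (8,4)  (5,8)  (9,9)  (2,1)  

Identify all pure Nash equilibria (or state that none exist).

Find each player's best response to every opponent strategy; NE are the intersections.
The Row player's best responses — vs Y1: X3 (payoff 8); vs Y2: X2 (payoff 7); vs Y3: X3 (payoff 9); vs Y4: X2 (payoff 8).
The Column player's best responses — vs X1: Y3 (payoff 9); vs X2: Y1 (payoff 6); vs X3: Y3 (payoff 9).
The only mutual best response is (X3, Y3); neither player gains by switching there.

(X3, Y3)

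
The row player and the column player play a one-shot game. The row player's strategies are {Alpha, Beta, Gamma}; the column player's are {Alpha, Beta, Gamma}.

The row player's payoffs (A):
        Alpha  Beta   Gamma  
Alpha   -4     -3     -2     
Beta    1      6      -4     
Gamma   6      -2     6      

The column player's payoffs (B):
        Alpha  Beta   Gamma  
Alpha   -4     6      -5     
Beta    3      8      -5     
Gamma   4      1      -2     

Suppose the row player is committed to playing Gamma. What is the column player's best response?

Alpha

With the row player fixed at Gamma, the column player's payoffs are: Alpha → 4, Beta → 1, Gamma → -2.
The maximum is 4, achieved by Alpha.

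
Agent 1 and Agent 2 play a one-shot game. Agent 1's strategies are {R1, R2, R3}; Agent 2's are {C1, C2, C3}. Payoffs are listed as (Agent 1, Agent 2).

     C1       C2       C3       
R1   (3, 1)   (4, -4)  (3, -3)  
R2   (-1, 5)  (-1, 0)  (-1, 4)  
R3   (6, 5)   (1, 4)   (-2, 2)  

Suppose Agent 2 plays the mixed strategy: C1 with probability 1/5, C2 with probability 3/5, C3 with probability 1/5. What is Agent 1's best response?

Compute Agent 1's expected payoff from each pure strategy against the given mix.
R1: (1/5)·3 + (3/5)·4 + (1/5)·3 = 18/5
R2: (1/5)·(-1) + (3/5)·(-1) + (1/5)·(-1) = -1
R3: (1/5)·6 + (3/5)·1 + (1/5)·(-2) = 7/5
Highest expected payoff is 18/5, from R1.

R1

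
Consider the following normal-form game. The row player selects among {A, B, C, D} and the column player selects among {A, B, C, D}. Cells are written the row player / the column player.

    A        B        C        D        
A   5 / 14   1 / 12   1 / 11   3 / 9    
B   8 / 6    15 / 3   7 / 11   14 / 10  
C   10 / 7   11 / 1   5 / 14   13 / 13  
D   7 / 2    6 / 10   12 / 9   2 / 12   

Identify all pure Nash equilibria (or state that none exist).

A profile is a Nash equilibrium when each player is best-responding to the other.
The row player's best responses — vs A: C (payoff 10); vs B: B (payoff 15); vs C: D (payoff 12); vs D: B (payoff 14).
The column player's best responses — vs A: A (payoff 14); vs B: C (payoff 11); vs C: C (payoff 14); vs D: D (payoff 12).
No cell has both players best-responding. For instance, the row player's best reply to D is B, but against B the column player prefers C over D.

There is no pure-strategy Nash equilibrium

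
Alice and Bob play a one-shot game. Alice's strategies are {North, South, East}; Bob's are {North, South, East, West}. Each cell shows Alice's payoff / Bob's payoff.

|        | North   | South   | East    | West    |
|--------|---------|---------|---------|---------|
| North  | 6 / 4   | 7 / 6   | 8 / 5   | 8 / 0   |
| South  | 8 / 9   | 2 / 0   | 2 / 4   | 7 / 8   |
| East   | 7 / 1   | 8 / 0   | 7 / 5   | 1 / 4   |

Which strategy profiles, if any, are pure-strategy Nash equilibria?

(South, North)

Check mutual best responses: a cell is a NE iff neither player can gain by unilaterally deviating.
Alice's best responses — vs North: South (payoff 8); vs South: East (payoff 8); vs East: North (payoff 8); vs West: North (payoff 8).
Bob's best responses — vs North: South (payoff 6); vs South: North (payoff 9); vs East: East (payoff 5).
The only mutual best response is (South, North); neither player gains by switching there.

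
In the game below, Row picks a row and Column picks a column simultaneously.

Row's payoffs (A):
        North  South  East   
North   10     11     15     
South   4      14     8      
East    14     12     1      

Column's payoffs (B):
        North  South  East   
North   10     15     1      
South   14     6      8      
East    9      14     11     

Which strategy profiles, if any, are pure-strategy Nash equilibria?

No pure-strategy Nash equilibrium

Check mutual best responses: a cell is a NE iff neither player can gain by unilaterally deviating.
Row's best responses — vs North: East (payoff 14); vs South: South (payoff 14); vs East: North (payoff 15).
Column's best responses — vs North: South (payoff 15); vs South: North (payoff 14); vs East: South (payoff 14).
No cell has both players best-responding. For instance, Row's best reply to South is South, but against South Column prefers North over South.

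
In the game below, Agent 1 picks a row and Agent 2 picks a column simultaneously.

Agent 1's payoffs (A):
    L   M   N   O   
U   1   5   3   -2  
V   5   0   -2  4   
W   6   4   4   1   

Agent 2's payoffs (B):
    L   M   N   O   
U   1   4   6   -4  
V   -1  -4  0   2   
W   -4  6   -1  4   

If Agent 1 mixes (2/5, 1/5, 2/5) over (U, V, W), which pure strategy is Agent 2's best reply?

Agent 2's best reply maximizes expected payoff against the mix.
L: (2/5)·1 + (1/5)·(-1) + (2/5)·(-4) = -7/5
M: (2/5)·4 + (1/5)·(-4) + (2/5)·6 = 16/5
N: (2/5)·6 + (1/5)·0 + (2/5)·(-1) = 2
O: (2/5)·(-4) + (1/5)·2 + (2/5)·4 = 2/5
Highest expected payoff is 16/5, from M.

M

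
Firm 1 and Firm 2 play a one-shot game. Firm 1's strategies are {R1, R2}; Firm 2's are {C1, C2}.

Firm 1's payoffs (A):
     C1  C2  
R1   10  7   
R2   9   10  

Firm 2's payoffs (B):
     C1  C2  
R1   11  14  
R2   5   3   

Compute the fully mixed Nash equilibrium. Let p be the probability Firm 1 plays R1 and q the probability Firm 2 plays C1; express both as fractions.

p = 2/5, q = 3/4

In a mixed NE each player is indifferent between their pure strategies, so the opponent's mix sets the indifference.
Firm 2 indifferent between C1 and C2: p·11 + (1−p)·5 = p·14 + (1−p)·3 ⟹ 5 + 6p = 3 + 11p ⟹ p = 2/5.
Firm 1 indifferent between R1 and R2: q·10 + (1−q)·7 = q·9 + (1−q)·10 ⟹ 7 + 3q = 10 + (-1)q ⟹ q = 3/4.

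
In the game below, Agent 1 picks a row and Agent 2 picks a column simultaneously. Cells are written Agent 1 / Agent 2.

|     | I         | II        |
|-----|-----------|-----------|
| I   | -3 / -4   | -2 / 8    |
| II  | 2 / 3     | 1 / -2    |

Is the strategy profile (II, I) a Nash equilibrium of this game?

Yes

Holding Agent 2 at I: Agent 1 gets 2 from II, versus -3 from I. No profitable deviation for Agent 1.
Holding Agent 1 at II: Agent 2 gets 3 from I, versus -2 from II. No profitable deviation for Agent 2 either.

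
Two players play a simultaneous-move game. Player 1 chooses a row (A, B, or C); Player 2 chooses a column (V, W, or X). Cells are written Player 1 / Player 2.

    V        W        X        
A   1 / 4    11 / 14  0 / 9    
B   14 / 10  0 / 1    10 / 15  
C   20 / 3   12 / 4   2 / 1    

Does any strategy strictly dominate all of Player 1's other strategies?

Check whether one of Player 1's strategies beats all alternatives regardless of what the opponent does.
A is not dominant: against V, B gives 14 > 1.
B is not dominant: against V, C gives 20 > 14.
C is not dominant: against X, B gives 10 > 2.
No single strategy is best against every opponent action.

None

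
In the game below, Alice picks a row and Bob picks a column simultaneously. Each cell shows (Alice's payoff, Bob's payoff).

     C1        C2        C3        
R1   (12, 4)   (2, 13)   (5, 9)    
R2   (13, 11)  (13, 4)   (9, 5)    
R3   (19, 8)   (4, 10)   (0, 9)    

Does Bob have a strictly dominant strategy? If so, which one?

Check whether one of Bob's strategies beats all alternatives regardless of what the opponent does.
C1 is not dominant: against R1, C2 gives 13 > 4.
C2 is not dominant: against R2, C1 gives 11 > 4.
C3 is not dominant: against R1, C2 gives 13 > 9.
No single strategy is best against every opponent action.

None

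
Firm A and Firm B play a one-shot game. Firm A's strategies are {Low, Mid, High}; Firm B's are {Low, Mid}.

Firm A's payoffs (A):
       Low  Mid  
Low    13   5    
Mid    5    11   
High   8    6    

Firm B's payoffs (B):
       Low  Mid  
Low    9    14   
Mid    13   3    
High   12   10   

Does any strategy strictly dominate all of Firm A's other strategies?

None

Check whether one of Firm A's strategies beats all alternatives regardless of what the opponent does.
Low is not dominant: against Mid, Mid gives 11 > 5.
Mid is not dominant: against Low, Low gives 13 > 5.
High is not dominant: against Low, Low gives 13 > 8.
No single strategy is best against every opponent action.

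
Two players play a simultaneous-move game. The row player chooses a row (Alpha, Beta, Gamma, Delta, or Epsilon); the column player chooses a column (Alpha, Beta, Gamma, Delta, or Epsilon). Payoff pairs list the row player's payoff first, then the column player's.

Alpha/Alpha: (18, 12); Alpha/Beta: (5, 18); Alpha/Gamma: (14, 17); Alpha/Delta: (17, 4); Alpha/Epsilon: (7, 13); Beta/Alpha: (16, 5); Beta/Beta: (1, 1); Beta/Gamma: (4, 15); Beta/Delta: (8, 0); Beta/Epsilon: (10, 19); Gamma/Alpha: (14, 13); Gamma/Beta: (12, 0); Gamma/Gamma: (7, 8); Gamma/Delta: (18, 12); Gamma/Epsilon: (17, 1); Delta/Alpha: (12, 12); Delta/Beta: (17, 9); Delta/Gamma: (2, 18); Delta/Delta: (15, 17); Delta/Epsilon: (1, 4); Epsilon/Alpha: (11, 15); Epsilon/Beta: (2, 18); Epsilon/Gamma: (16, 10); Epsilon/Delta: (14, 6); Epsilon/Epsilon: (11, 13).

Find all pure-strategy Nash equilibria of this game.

None

A profile is a Nash equilibrium when each player is best-responding to the other.
The row player's best responses — vs Alpha: Alpha (payoff 18); vs Beta: Delta (payoff 17); vs Gamma: Epsilon (payoff 16); vs Delta: Gamma (payoff 18); vs Epsilon: Gamma (payoff 17).
The column player's best responses — vs Alpha: Beta (payoff 18); vs Beta: Epsilon (payoff 19); vs Gamma: Alpha (payoff 13); vs Delta: Gamma (payoff 18); vs Epsilon: Beta (payoff 18).
No cell has both players best-responding. For instance, the row player's best reply to Alpha is Alpha, but against Alpha the column player prefers Beta over Alpha.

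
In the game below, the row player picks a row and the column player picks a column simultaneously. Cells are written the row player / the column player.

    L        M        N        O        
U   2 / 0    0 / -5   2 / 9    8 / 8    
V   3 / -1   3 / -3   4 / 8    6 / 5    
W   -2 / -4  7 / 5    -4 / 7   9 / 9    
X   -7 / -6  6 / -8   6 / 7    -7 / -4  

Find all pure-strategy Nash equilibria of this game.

(W, O) and (X, N)

A profile is a Nash equilibrium when each player is best-responding to the other.
The row player's best responses — vs L: V (payoff 3); vs M: W (payoff 7); vs N: X (payoff 6); vs O: W (payoff 9).
The column player's best responses — vs U: N (payoff 9); vs V: N (payoff 8); vs W: O (payoff 9); vs X: N (payoff 7).
Mutual best responses occur at (W, O) and (X, N); at each, neither player gains by switching.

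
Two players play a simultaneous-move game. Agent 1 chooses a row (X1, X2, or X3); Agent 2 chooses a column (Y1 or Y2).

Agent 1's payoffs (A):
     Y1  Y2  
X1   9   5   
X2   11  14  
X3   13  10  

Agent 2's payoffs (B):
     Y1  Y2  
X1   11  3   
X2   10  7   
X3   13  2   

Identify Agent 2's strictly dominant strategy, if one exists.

Check whether one of Agent 2's strategies beats all alternatives regardless of what the opponent does.
Y1 strictly dominates: vs X1: 11 > 3; vs X2: 10 > 7; vs X3: 13 > 2.

Y1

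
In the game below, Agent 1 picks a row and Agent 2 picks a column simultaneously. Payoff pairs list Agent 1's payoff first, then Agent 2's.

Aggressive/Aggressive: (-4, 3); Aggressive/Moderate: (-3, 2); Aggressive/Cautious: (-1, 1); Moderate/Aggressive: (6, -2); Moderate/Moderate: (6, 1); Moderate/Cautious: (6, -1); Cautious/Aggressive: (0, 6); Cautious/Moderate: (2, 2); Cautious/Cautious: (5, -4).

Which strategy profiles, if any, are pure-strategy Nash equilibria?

Find each player's best response to every opponent strategy; NE are the intersections.
Agent 1's best responses — vs Aggressive: Moderate (payoff 6); vs Moderate: Moderate (payoff 6); vs Cautious: Moderate (payoff 6).
Agent 2's best responses — vs Aggressive: Aggressive (payoff 3); vs Moderate: Moderate (payoff 1); vs Cautious: Aggressive (payoff 6).
The only mutual best response is (Moderate, Moderate); neither player gains by switching there.

(Moderate, Moderate)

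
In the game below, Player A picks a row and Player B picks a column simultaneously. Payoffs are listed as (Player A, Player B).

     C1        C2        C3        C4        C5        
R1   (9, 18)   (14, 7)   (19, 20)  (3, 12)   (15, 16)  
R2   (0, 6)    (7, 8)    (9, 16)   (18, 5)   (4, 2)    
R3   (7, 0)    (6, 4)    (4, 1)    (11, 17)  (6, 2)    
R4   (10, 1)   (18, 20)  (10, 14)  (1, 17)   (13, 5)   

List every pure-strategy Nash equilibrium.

Check mutual best responses: a cell is a NE iff neither player can gain by unilaterally deviating.
Player A's best responses — vs C1: R4 (payoff 10); vs C2: R4 (payoff 18); vs C3: R1 (payoff 19); vs C4: R2 (payoff 18); vs C5: R1 (payoff 15).
Player B's best responses — vs R1: C3 (payoff 20); vs R2: C3 (payoff 16); vs R3: C4 (payoff 17); vs R4: C2 (payoff 20).
Mutual best responses occur at (R1, C3) and (R4, C2); at each, neither player gains by switching.

(R1, C3) and (R4, C2)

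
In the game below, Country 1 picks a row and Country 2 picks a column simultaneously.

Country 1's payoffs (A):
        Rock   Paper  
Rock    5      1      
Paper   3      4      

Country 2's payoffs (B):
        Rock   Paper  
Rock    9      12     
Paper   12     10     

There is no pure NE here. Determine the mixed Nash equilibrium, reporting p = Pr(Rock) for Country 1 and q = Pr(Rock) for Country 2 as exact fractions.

p = 2/5, q = 3/5

In a mixed NE each player is indifferent between their pure strategies, so the opponent's mix sets the indifference.
Country 2 indifferent between Rock and Paper: p·9 + (1−p)·12 = p·12 + (1−p)·10 ⟹ 12 + (-3)p = 10 + 2p ⟹ p = 2/5.
Country 1 indifferent between Rock and Paper: q·5 + (1−q)·1 = q·3 + (1−q)·4 ⟹ 1 + 4q = 4 + (-1)q ⟹ q = 3/5.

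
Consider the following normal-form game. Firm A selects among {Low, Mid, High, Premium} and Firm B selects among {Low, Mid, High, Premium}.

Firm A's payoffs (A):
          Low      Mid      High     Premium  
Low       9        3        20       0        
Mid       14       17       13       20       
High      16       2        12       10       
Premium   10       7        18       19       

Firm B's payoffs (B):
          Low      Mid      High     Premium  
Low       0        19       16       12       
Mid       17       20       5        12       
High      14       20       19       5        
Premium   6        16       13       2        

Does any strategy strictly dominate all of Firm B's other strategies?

Check whether one of Firm B's strategies beats all alternatives regardless of what the opponent does.
Mid strictly dominates: vs Low: 19 > each of {0, 16, 12}; vs Mid: 20 > each of {17, 5, 12}; vs High: 20 > each of {14, 19, 5}; vs Premium: 16 > each of {6, 13, 2}.

Mid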